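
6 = 6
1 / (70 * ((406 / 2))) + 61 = 866811 / 14210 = 61.00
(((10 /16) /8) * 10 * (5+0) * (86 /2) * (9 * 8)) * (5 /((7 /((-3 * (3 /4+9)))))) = -28299375 /112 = -252672.99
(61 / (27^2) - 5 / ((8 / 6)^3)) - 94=-4480175 / 46656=-96.03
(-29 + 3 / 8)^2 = 819.39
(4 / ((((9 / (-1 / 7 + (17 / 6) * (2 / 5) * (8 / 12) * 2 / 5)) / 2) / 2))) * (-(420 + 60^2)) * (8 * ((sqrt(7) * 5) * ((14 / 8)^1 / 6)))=-1076288 * sqrt(7) / 81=-35155.44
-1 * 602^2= -362404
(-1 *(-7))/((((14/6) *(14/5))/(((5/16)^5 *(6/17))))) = 140625/124780544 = 0.00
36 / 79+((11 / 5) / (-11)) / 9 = 1541 / 3555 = 0.43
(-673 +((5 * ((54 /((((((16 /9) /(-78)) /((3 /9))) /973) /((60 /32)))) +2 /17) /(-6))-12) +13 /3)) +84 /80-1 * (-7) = 6527967807 /5440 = 1199994.08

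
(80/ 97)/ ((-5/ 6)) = -96/ 97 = -0.99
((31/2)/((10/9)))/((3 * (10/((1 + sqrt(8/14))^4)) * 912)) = 341 * sqrt(7)/372400 + 7223/2979200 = 0.00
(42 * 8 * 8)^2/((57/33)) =79478784/19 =4183093.89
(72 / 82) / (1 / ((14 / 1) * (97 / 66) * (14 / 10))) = 57036 / 2255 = 25.29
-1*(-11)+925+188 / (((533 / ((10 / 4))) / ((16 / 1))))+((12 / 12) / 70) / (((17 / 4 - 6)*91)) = 868489638 / 914095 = 950.11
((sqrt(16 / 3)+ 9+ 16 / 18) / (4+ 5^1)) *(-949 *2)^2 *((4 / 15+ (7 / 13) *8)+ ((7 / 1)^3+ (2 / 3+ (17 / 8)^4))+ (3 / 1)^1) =20563479925079 *sqrt(3) / 103680+ 1830149713332031 / 1244160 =1814520332.96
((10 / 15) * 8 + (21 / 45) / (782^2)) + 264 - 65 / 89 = 73094444721 / 272128180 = 268.60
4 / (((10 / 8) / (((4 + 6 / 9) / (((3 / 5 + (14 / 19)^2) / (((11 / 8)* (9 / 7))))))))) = 47652 / 2063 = 23.10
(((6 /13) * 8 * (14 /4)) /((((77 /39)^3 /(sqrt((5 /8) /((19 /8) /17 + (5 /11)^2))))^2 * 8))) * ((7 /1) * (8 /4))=138043024470 /200337180659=0.69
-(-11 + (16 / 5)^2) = 19 / 25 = 0.76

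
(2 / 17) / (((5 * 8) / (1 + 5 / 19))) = 6 / 1615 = 0.00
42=42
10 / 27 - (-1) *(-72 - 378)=-449.63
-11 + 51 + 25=65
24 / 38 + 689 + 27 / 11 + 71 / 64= 9272183 / 13376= 693.20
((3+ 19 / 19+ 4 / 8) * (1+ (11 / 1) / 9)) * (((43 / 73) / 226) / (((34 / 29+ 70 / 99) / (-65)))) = -40122225 / 44511604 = -0.90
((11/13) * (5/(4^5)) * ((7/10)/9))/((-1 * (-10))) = 77/2396160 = 0.00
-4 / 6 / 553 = -2 / 1659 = -0.00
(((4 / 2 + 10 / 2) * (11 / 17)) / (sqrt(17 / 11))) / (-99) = -7 * sqrt(187) / 2601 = -0.04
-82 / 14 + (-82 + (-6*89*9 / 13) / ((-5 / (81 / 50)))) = 363126 / 11375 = 31.92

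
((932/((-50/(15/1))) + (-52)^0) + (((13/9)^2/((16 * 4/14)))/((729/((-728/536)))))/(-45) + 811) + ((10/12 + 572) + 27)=6450387211381/5697047520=1132.23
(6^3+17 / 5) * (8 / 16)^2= 1097 / 20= 54.85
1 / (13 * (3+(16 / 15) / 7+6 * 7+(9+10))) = 105 / 87568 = 0.00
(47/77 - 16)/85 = -237/1309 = -0.18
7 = 7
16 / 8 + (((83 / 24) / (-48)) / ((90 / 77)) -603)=-601.06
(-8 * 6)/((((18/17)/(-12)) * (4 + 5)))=544/9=60.44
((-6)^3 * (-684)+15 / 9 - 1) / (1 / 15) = 2216170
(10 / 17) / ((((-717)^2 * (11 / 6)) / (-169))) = -3380 / 32044881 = -0.00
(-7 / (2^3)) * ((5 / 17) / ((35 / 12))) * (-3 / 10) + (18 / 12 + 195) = 66819 / 340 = 196.53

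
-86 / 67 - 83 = -5647 / 67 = -84.28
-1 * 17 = -17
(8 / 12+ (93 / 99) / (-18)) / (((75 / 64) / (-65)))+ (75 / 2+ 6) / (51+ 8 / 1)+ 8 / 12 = -3435815 / 105138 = -32.68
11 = 11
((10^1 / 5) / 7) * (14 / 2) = 2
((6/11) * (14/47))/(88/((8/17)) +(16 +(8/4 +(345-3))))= 84/282799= 0.00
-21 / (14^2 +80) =-7 / 92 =-0.08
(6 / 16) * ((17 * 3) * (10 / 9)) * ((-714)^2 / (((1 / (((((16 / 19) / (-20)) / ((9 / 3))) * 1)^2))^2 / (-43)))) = -2650032896 / 146611125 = -18.08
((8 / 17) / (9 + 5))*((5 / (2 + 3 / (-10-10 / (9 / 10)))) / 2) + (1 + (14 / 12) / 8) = 2401585 / 2016336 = 1.19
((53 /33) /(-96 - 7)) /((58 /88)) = -212 /8961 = -0.02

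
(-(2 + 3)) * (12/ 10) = -6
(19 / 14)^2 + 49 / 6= 5885 / 588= 10.01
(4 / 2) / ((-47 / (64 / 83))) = -128 / 3901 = -0.03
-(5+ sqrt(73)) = -sqrt(73)- 5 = -13.54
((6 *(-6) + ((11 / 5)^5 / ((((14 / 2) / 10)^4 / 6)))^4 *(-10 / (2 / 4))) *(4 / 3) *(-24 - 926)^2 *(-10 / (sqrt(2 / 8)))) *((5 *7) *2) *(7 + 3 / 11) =35204205177348501129578120745200640000 / 52223176609373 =674110758153881834017002.10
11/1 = 11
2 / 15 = 0.13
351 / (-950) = -351 / 950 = -0.37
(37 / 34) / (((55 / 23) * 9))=851 / 16830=0.05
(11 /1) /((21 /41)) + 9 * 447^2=37764352 /21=1798302.48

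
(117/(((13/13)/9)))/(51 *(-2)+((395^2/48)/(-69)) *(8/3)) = -1307826/282709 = -4.63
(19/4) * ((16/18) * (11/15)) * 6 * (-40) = -6688/9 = -743.11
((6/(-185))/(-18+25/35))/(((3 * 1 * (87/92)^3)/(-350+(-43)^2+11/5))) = 3030653696/2729738825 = 1.11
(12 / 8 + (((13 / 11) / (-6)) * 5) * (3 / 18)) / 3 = 529 / 1188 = 0.45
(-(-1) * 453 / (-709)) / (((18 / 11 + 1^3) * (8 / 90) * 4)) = -224235 / 328976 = -0.68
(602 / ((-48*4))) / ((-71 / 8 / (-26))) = -3913 / 426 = -9.19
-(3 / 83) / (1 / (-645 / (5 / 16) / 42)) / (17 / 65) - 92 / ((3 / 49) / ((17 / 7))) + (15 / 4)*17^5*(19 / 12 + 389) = 985950502230149 / 474096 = 2079643157.15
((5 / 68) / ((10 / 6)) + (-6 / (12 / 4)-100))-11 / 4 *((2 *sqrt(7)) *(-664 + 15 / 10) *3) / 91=-6933 / 68 + 43725 *sqrt(7) / 364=215.86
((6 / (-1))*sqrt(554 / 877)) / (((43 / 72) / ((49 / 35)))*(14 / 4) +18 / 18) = -864*sqrt(485858) / 314843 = -1.91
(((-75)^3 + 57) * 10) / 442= -2109090 / 221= -9543.39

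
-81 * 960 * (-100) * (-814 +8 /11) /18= -3864672000 /11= -351333818.18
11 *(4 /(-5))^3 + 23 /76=-5.33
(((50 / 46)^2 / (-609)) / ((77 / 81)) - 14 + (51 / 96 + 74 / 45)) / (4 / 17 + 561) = -2393891389741 / 113605360212960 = -0.02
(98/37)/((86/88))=2.71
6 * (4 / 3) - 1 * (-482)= 490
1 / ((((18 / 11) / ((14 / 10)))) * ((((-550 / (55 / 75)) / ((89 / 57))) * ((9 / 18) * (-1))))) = 6853 / 1923750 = 0.00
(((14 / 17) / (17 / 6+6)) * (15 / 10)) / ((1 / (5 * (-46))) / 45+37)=186300 / 49291007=0.00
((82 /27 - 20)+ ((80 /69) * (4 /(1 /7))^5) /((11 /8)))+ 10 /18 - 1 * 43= 14511976.85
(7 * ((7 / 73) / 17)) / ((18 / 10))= 245 / 11169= 0.02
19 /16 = 1.19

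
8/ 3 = 2.67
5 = 5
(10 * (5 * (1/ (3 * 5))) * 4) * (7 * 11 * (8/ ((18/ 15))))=61600/ 9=6844.44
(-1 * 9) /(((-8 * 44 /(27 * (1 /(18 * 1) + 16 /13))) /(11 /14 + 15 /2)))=33669 /4576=7.36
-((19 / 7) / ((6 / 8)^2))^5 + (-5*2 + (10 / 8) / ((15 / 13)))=-2625.08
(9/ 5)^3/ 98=729/ 12250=0.06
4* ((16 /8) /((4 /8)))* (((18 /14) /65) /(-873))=-16 /44135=-0.00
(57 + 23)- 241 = -161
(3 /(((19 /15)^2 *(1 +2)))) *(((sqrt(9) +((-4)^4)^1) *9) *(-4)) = -2097900 /361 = -5811.36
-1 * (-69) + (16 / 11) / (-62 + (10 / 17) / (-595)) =23791871 / 344927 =68.98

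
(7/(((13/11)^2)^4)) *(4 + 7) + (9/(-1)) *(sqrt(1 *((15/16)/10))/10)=16505633837/815730721 - 9 *sqrt(6)/80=19.96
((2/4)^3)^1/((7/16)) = 0.29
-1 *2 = -2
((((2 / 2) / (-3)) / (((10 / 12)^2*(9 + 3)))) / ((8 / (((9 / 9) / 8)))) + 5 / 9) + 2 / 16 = 9791 / 14400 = 0.68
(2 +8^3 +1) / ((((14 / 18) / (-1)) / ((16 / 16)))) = -4635 / 7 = -662.14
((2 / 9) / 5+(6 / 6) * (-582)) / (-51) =26188 / 2295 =11.41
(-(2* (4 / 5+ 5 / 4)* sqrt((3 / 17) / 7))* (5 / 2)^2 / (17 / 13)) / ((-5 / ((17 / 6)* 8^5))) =1091584* sqrt(357) / 357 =57772.75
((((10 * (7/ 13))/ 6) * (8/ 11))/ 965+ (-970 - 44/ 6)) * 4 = -107893616/ 27599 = -3909.33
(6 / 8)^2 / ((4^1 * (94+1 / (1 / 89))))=3 / 3904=0.00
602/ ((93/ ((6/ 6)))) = 602/ 93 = 6.47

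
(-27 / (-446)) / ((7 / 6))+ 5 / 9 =8534 / 14049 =0.61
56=56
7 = 7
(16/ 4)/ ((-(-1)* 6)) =2/ 3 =0.67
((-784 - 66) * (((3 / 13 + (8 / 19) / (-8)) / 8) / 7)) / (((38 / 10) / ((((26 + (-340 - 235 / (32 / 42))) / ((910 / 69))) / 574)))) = 3212524425 / 54910052288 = 0.06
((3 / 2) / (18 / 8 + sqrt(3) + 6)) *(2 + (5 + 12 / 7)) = 4026 / 2429 - 488 *sqrt(3) / 2429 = 1.31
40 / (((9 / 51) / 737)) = 501160 / 3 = 167053.33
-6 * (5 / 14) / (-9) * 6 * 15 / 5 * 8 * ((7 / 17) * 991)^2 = 1649896080 / 289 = 5708982.98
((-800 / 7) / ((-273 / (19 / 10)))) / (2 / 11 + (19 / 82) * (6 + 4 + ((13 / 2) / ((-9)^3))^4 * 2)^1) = 1032592511191760640 / 3244094112765186317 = 0.32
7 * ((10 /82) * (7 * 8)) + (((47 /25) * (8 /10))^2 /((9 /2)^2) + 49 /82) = 5034858457 /103781250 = 48.51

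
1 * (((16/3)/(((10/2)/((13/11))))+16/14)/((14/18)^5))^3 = 163129408996720890880512/270927312352350952375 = 602.12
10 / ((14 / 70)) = 50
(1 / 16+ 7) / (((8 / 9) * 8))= 1017 / 1024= 0.99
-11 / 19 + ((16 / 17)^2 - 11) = -10.69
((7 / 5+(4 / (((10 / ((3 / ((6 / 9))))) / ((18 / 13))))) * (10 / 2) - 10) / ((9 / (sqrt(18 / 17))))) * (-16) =-7.06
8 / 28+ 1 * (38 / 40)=173 / 140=1.24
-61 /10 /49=-61 /490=-0.12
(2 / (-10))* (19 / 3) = -19 / 15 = -1.27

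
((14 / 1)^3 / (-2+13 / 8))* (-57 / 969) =21952 / 51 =430.43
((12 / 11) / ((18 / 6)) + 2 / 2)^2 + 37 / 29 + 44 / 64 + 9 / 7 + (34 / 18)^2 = 276204065 / 31833648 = 8.68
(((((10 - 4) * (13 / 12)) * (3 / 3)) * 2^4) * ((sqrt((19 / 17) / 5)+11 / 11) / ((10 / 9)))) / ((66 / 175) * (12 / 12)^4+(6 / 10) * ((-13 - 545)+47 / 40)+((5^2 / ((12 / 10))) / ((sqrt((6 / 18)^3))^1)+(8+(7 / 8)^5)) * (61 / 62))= -153969839282817073152 / 477824752055591591809 - 153969839282817073152 * sqrt(1615) / 40615103924725285303765 - 29101364273479680000 * sqrt(3) / 477824752055591591809 - 5820272854695936000 * sqrt(4845) / 8123020784945057060753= -0.63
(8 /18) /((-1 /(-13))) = 52 /9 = 5.78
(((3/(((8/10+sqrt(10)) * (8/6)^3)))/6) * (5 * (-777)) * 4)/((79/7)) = 407925/16432 - 2039625 * sqrt(10)/65728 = -73.30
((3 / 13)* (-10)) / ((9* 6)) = -5 / 117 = -0.04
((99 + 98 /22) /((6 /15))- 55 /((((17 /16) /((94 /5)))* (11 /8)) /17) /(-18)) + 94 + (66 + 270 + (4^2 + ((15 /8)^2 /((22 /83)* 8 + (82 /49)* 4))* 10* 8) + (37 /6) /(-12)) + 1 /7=139577805847 /99370656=1404.62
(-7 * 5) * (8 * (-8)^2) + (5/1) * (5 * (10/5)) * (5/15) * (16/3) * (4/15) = -17896.30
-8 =-8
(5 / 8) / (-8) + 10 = 635 / 64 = 9.92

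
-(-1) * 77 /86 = 77 /86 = 0.90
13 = 13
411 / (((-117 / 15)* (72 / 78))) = -685 / 12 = -57.08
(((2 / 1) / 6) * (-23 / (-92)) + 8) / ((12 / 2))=97 / 72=1.35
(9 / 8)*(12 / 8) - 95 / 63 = 181 / 1008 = 0.18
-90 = -90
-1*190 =-190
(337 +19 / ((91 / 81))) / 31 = 11.42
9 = 9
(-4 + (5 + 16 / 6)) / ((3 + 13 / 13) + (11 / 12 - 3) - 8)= -44 / 73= -0.60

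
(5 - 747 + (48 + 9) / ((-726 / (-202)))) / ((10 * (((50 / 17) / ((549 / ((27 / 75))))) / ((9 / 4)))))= -820025379 / 9680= -84713.37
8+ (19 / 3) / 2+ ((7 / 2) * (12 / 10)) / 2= 199 / 15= 13.27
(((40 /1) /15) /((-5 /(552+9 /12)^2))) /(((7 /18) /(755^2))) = -1671947509815 /7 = -238849644259.29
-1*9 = -9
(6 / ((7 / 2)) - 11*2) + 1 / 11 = -1555 / 77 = -20.19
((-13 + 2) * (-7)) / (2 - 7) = -77 / 5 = -15.40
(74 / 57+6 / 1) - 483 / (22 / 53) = -1449991 / 1254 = -1156.29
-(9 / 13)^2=-81 / 169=-0.48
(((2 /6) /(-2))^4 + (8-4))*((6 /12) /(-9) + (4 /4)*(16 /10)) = 144143 /23328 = 6.18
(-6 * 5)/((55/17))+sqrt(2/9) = -8.80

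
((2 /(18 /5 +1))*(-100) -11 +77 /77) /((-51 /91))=37310 /391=95.42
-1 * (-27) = 27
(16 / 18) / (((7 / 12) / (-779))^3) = -2116944482.52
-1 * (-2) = 2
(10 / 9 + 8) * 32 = 291.56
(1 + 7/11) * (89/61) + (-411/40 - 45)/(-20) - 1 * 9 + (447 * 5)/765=-25383769/27376800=-0.93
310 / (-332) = -155 / 166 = -0.93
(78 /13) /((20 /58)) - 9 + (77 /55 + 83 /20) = 13.95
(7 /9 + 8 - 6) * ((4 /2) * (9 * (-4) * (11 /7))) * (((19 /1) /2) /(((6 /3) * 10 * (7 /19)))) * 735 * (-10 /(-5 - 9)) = -1489125 /7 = -212732.14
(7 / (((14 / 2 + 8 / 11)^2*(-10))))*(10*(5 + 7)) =-10164 / 7225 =-1.41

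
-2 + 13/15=-17/15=-1.13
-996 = -996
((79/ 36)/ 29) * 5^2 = 1975/ 1044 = 1.89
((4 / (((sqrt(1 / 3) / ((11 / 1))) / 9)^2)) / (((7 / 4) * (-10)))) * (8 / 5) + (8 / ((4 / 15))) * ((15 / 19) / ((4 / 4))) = -35675298 / 3325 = -10729.41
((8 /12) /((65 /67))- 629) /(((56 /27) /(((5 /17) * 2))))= -157527 /884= -178.20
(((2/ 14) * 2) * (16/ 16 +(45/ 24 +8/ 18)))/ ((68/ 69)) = 5497/ 5712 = 0.96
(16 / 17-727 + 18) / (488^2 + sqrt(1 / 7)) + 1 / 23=12037* sqrt(7) / 6748795203567 + 6287282371759 / 155222289682041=0.04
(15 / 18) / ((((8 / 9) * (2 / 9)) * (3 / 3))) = 135 / 32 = 4.22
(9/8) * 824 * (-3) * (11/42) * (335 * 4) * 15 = -102479850/7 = -14639978.57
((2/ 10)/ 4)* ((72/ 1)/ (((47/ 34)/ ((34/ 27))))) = 2312/ 705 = 3.28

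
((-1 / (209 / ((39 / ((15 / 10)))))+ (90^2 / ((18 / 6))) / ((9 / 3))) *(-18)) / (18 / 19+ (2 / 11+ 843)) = -3385332 / 176423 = -19.19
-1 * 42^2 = -1764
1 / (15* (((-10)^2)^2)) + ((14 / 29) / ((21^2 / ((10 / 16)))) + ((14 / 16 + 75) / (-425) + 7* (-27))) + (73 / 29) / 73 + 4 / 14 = -41898067771 / 221850000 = -188.86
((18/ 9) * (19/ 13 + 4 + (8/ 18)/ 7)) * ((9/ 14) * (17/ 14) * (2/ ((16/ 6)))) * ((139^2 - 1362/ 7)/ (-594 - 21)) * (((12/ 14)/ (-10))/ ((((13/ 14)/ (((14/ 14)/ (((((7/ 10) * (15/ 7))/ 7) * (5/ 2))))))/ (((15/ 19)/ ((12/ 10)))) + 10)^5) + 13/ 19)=-3484828938909250054978405666925/ 25314655623365954097966238616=-137.66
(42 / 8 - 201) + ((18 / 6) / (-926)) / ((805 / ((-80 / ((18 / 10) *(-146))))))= -12782410091 / 65299668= -195.75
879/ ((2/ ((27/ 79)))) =23733/ 158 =150.21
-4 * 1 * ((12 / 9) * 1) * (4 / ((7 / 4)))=-256 / 21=-12.19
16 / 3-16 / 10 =56 / 15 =3.73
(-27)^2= 729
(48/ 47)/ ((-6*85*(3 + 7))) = -0.00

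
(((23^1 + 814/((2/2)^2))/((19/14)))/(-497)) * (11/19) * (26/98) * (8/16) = -119691/1255919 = -0.10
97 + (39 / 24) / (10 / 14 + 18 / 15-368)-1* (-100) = 20192833 / 102504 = 197.00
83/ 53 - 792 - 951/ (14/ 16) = -696475/ 371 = -1877.29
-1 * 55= -55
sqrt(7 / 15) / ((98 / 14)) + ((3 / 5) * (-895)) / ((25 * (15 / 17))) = -3043 / 125 + sqrt(105) / 105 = -24.25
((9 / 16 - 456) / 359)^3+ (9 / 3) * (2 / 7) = -1571507497617 / 1326604095488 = -1.18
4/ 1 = 4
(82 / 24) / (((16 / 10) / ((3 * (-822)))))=-84255 / 16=-5265.94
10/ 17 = 0.59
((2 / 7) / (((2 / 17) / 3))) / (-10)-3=-261 / 70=-3.73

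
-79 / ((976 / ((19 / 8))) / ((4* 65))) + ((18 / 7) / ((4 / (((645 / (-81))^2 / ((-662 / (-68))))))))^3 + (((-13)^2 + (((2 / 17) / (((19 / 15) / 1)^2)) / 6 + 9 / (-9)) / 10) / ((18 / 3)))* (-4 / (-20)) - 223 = -383959261777707636886219201 / 1979744309373796282144800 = -193.94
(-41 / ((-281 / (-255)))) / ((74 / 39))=-407745 / 20794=-19.61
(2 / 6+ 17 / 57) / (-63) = -0.01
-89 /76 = -1.17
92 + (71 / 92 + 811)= 83147 / 92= 903.77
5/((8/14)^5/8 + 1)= 4.96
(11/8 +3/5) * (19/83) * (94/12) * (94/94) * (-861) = -20246989/6640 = -3049.25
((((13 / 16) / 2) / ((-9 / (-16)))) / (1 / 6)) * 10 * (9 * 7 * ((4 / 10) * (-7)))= -7644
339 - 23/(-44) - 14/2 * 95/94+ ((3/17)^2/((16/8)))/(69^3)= 7252324084901/21814895652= 332.45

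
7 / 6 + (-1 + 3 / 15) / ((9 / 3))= 9 / 10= 0.90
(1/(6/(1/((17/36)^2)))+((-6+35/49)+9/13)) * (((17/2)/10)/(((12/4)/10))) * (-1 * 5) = 252865/4641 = 54.49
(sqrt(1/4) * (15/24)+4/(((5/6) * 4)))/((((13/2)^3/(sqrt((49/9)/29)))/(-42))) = -5929 * sqrt(29)/318565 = -0.10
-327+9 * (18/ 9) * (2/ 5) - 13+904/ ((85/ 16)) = -13824/ 85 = -162.64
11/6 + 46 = 287/6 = 47.83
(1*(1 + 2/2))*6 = 12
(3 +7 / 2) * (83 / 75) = 1079 / 150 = 7.19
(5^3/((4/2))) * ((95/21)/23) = 12.29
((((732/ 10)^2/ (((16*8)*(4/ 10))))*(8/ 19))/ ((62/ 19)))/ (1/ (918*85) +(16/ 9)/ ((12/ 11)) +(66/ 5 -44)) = -29034963/ 62720936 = -0.46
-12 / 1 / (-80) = 3 / 20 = 0.15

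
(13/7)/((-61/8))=-104/427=-0.24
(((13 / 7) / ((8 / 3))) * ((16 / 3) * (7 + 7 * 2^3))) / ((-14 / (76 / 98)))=-4446 / 343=-12.96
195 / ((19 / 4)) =780 / 19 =41.05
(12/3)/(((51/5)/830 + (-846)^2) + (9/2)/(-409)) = 848675/151852569348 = 0.00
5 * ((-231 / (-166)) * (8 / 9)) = 6.18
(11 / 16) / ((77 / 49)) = 7 / 16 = 0.44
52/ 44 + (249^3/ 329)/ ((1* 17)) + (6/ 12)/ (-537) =182465501629/ 66075702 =2761.46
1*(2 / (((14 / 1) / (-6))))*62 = -372 / 7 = -53.14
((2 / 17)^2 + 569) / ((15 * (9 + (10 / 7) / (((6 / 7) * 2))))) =65778 / 17051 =3.86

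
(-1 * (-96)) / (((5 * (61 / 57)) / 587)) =3212064 / 305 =10531.36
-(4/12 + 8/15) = -0.87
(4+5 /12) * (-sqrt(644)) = -53 * sqrt(161) /6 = -112.08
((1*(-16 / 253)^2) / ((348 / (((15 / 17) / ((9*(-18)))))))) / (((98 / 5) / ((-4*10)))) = 16000 / 125247498453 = 0.00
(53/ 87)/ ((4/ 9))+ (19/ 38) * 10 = 739/ 116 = 6.37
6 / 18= 1 / 3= 0.33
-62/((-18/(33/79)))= 341/237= 1.44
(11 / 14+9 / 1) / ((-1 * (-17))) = 137 / 238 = 0.58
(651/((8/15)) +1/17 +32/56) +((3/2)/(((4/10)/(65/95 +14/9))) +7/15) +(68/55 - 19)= 1206101641/994840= 1212.36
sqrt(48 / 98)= 2 * sqrt(6) / 7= 0.70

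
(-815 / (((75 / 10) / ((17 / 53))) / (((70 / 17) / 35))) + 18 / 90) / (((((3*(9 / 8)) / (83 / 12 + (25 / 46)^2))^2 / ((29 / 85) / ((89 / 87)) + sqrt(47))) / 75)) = -129993394318480*sqrt(47) / 97309950453 - 21864888924368336 / 49076651678463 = -9603.79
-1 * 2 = -2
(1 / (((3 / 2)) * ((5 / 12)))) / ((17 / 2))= 16 / 85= 0.19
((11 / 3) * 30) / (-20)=-11 / 2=-5.50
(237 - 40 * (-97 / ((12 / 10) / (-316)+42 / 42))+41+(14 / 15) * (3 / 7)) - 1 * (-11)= 4184.19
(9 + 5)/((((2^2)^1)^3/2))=7/16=0.44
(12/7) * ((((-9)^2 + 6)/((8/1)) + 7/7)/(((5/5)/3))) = 855/14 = 61.07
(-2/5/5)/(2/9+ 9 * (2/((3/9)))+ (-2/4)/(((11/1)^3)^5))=-150380934098963436/101924855333741884175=-0.00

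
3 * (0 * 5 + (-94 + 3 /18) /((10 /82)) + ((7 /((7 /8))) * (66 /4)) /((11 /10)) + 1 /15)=-19481 /10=-1948.10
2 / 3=0.67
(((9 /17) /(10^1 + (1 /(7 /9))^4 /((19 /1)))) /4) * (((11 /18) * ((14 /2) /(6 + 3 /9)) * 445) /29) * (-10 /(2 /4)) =-1234053975 /456272486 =-2.70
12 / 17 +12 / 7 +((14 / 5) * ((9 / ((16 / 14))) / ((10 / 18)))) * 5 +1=480451 / 2380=201.87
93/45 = 31/15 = 2.07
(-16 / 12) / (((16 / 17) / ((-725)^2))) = -8935625 / 12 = -744635.42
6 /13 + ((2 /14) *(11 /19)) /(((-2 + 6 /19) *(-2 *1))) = 2831 /5824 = 0.49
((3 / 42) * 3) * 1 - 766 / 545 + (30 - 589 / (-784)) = 12630421 / 427280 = 29.56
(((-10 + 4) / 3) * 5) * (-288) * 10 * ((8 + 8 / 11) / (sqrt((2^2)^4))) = 172800 / 11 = 15709.09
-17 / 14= -1.21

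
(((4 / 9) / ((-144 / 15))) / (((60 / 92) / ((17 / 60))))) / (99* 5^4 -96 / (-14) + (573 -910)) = -161 / 492648480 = -0.00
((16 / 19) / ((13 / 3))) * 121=5808 / 247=23.51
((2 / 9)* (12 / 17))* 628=5024 / 51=98.51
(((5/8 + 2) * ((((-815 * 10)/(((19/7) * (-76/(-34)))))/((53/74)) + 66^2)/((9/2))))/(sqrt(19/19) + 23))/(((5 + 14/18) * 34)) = 166106143/541234304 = 0.31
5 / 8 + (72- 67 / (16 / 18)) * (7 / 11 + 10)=-388 / 11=-35.27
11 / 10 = 1.10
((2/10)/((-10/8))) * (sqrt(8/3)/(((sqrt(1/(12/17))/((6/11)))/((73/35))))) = -7008 * sqrt(34)/163625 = -0.25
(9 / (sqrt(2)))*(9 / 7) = 81*sqrt(2) / 14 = 8.18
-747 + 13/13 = -746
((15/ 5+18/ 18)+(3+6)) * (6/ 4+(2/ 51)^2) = 101543/ 5202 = 19.52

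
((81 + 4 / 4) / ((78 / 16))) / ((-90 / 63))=-2296 / 195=-11.77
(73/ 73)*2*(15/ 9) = 10/ 3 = 3.33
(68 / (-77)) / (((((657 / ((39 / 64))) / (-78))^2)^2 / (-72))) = 124806800313 / 71652624203776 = 0.00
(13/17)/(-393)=-13/6681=-0.00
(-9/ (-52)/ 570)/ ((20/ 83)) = 249/ 197600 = 0.00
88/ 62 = 44/ 31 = 1.42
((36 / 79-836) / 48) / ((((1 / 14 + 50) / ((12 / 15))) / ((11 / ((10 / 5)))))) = -1270654 / 830685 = -1.53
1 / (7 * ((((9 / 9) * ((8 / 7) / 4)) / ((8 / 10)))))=2 / 5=0.40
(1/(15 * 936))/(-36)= -1/505440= -0.00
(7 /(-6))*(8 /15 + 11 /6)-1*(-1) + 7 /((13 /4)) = 919 /2340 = 0.39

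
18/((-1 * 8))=-9/4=-2.25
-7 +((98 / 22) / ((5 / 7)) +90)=4908 / 55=89.24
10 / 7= 1.43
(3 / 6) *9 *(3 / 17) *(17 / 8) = 27 / 16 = 1.69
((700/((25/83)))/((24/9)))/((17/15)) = 26145/34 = 768.97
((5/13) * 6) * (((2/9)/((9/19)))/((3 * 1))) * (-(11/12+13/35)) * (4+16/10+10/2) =-544787/110565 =-4.93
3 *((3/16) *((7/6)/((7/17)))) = 51/32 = 1.59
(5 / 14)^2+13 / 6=1349 / 588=2.29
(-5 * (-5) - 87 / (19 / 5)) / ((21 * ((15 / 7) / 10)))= 80 / 171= 0.47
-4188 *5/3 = -6980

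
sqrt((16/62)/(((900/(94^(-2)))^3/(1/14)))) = 0.00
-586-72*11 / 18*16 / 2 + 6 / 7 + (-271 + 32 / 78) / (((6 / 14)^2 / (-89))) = 319848871 / 2457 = 130178.62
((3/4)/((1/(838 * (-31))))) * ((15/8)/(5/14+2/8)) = -4091535/68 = -60169.63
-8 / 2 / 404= -1 / 101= -0.01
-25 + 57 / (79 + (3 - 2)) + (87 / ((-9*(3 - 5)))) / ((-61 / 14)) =-371809 / 14640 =-25.40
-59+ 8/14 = -409/7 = -58.43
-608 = -608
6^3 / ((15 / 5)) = 72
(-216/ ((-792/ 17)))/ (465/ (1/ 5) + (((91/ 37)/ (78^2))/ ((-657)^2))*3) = 127065379428/ 63719550566177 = 0.00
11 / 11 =1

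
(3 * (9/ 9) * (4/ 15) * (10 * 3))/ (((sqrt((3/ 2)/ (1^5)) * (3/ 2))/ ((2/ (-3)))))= -32 * sqrt(6)/ 9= -8.71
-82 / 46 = -41 / 23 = -1.78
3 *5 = 15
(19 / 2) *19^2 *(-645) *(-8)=17696220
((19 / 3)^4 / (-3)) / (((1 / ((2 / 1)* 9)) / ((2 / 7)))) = -521284 / 189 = -2758.12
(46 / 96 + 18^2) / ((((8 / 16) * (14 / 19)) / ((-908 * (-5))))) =47982125 / 12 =3998510.42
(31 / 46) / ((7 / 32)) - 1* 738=-734.92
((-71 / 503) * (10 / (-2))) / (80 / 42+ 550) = 1491 / 1165954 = 0.00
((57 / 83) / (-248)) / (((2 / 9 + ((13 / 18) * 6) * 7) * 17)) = -513 / 96230200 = -0.00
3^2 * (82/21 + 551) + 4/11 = 384577/77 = 4994.51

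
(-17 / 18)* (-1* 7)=119 / 18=6.61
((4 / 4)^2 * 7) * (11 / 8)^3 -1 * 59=-20891 / 512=-40.80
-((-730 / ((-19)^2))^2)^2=-283982410000 / 16983563041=-16.72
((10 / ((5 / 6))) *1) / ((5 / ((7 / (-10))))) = -42 / 25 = -1.68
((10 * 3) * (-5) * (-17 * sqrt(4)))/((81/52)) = 88400/27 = 3274.07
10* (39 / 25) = 78 / 5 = 15.60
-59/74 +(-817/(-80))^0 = 15/74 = 0.20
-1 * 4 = -4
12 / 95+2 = 202 / 95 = 2.13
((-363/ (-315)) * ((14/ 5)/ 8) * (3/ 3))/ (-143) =-11/ 3900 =-0.00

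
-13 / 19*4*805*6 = -251160 / 19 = -13218.95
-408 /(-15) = 136 /5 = 27.20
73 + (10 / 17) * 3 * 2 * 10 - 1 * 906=-13561 / 17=-797.71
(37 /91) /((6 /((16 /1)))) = 1.08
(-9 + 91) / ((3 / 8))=656 / 3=218.67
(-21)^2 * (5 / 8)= 2205 / 8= 275.62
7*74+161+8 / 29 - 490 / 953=18758937 / 27637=678.76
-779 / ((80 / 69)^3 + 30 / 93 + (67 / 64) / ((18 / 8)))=-126930621456 / 382326017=-332.00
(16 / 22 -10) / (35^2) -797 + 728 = -929877 / 13475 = -69.01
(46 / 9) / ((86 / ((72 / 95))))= 184 / 4085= 0.05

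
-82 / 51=-1.61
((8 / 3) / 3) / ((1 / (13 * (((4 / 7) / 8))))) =52 / 63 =0.83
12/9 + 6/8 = 25/12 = 2.08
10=10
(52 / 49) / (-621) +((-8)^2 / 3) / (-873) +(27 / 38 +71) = 2680070963 / 37387098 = 71.68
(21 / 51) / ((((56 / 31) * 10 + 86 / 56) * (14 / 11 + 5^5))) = 66836 / 9946020969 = 0.00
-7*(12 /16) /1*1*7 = -147 /4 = -36.75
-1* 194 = -194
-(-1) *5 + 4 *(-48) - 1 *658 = -845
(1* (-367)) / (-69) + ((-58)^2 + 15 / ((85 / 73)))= 3967322 / 1173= 3382.20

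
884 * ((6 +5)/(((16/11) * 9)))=26741/36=742.81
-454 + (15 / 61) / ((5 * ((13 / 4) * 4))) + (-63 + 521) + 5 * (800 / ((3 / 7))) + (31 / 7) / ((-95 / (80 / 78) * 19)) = 56133562547 / 6011733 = 9337.33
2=2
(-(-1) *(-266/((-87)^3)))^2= 70756/433626201009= 0.00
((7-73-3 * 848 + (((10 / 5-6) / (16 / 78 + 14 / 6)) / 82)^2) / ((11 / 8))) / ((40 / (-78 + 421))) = -1638815863202 / 100683495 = -16276.91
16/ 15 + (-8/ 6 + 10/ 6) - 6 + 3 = -1.60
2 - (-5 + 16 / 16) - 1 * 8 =-2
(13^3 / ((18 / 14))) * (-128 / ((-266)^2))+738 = 16714030 / 22743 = 734.91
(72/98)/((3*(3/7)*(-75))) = -4/525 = -0.01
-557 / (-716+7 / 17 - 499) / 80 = 9469 / 1651840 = 0.01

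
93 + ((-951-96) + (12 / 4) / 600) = -190799 / 200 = -954.00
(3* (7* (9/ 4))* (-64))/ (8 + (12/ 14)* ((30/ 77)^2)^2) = -93014946486/ 246678787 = -377.07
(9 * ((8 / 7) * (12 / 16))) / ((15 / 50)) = 180 / 7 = 25.71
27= 27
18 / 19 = 0.95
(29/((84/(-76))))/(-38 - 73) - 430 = -429.76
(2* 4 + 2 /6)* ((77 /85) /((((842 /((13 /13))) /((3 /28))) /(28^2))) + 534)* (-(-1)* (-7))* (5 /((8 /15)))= -2090421375 /7157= -292080.67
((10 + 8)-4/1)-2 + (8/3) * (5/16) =77/6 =12.83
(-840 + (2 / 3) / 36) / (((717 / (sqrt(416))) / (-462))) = 13970572* sqrt(26) / 6453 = 11039.24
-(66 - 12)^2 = -2916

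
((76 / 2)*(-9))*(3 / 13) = -1026 / 13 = -78.92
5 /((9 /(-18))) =-10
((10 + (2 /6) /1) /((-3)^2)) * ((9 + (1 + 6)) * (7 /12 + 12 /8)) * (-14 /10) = -4340 /81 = -53.58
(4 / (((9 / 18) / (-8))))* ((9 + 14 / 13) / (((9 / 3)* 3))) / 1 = -8384 / 117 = -71.66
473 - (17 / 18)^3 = 2753623 / 5832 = 472.16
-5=-5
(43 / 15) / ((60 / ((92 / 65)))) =989 / 14625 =0.07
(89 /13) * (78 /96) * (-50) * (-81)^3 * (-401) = -474164946225 /8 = -59270618278.12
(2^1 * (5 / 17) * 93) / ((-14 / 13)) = -6045 / 119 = -50.80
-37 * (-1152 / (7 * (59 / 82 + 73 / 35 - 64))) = -5825280 / 58543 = -99.50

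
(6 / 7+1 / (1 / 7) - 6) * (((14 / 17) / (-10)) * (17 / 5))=-13 / 25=-0.52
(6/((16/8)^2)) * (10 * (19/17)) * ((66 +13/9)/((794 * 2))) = 57665/80988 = 0.71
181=181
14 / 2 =7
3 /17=0.18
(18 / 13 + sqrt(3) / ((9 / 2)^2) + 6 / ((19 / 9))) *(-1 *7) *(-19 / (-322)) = -522 / 299 - 38 *sqrt(3) / 1863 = -1.78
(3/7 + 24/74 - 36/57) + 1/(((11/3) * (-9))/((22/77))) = 18295/162393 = 0.11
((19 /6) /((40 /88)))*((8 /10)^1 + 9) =10241 /150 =68.27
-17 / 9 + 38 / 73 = -899 / 657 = -1.37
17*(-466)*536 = -4246192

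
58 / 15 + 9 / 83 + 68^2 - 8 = 5751869 / 1245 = 4619.98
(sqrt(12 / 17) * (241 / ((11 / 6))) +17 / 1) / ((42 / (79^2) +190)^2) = 662151377 / 1406197532224 +28160908563 * sqrt(51) / 65739734631472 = 0.00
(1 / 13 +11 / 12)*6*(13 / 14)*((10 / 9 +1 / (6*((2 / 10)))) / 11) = 775 / 792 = 0.98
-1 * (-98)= 98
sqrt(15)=3.87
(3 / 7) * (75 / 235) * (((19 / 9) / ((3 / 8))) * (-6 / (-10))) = 152 / 329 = 0.46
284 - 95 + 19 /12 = 2287 /12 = 190.58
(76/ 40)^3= 6859/ 1000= 6.86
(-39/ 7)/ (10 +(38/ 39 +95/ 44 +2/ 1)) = -66924/ 181783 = -0.37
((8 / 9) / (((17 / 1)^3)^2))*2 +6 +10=3475809952 / 217238121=16.00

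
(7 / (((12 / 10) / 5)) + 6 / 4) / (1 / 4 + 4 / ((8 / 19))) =368 / 117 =3.15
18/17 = 1.06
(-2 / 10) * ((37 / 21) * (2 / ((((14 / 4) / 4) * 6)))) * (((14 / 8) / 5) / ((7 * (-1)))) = 74 / 11025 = 0.01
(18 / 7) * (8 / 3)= 48 / 7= 6.86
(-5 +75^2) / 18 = 2810 / 9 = 312.22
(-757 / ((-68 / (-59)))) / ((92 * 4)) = -44663 / 25024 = -1.78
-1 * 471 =-471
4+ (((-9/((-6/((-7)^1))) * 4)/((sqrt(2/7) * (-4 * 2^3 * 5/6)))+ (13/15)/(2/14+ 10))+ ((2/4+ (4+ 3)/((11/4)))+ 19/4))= 63 * sqrt(14)/80+ 556739/46860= 14.83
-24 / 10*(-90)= 216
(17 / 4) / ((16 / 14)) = 119 / 32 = 3.72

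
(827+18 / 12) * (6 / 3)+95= 1752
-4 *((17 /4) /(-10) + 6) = -223 /10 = -22.30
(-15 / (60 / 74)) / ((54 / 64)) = -592 / 27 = -21.93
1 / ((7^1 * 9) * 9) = 1 / 567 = 0.00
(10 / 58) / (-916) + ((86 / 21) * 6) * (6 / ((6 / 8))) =36552029 / 185948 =196.57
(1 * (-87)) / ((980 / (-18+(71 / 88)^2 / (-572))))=1387428411 / 868195328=1.60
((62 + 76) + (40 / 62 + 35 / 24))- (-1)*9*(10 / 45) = 105725 / 744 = 142.10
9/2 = 4.50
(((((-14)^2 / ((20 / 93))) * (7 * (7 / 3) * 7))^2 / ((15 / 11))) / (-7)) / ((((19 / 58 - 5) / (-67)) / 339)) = -187318069244675446 / 33875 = -5529684700949.83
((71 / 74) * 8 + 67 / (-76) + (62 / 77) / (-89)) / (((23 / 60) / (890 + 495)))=2716377391275 / 110806157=24514.68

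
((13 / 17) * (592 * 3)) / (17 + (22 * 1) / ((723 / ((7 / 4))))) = 33385248 / 419203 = 79.64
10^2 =100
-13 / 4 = -3.25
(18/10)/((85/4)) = 36/425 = 0.08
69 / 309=23 / 103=0.22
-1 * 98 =-98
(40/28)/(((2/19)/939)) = 89205/7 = 12743.57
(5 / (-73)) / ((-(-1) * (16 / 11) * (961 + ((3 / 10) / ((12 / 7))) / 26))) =-3575 / 72959631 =-0.00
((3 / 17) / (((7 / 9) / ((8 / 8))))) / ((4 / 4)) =27 / 119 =0.23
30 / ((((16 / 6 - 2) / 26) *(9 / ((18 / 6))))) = 390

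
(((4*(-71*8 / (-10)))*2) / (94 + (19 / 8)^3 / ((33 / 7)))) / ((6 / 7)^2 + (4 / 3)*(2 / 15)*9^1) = 2.01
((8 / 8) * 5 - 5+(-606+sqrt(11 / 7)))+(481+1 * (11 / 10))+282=sqrt(77) / 7+1581 / 10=159.35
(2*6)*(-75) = -900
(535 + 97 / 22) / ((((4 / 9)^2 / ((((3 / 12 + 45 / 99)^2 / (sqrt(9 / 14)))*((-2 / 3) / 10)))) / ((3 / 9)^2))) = -11404187*sqrt(14) / 3407360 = -12.52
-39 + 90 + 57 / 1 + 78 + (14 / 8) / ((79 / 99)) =59469 / 316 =188.19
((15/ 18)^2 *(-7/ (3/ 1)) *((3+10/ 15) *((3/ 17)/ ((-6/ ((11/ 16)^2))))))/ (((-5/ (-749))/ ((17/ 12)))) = 34892165/ 1990656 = 17.53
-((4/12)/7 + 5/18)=-41/126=-0.33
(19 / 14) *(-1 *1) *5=-95 / 14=-6.79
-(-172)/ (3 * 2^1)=86/ 3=28.67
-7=-7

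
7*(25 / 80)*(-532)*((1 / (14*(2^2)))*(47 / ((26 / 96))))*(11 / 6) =-343805 / 52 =-6611.63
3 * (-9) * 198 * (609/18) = -180873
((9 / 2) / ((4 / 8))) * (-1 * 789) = -7101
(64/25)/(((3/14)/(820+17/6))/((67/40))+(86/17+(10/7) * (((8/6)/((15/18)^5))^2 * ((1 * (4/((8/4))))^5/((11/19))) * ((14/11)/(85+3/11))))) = 1082474277500000/7624512277767893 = 0.14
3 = 3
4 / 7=0.57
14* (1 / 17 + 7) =1680 / 17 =98.82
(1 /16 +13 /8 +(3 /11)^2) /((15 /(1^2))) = 1137 /9680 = 0.12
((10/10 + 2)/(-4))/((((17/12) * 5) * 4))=-9/340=-0.03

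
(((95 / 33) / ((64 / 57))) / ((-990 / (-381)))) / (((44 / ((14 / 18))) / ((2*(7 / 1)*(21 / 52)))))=15725521 / 159464448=0.10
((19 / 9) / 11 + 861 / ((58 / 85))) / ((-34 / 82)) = -3043.65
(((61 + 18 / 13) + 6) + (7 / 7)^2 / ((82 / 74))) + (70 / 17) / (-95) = 11920928 / 172159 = 69.24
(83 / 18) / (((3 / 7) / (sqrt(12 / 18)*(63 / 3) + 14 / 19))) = 4067 / 513 + 4067*sqrt(6) / 54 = 192.41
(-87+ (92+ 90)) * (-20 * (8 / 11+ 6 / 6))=-36100 / 11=-3281.82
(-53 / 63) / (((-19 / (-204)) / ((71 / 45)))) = -255884 / 17955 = -14.25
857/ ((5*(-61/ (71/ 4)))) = -60847/ 1220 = -49.87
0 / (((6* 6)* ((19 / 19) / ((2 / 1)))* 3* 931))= 0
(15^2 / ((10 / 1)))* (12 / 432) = 0.62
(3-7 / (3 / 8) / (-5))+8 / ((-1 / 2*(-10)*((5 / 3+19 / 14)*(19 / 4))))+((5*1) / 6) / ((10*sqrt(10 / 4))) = sqrt(10) / 60+49549 / 7239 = 6.90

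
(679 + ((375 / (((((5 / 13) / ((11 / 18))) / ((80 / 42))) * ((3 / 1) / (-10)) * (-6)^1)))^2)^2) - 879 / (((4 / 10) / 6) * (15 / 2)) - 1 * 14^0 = 16334437427438908709320 / 103355177121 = 158041792220.20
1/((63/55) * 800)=11/10080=0.00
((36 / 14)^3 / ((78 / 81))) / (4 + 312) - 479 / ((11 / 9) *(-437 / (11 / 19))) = 1682025120 / 2924823083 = 0.58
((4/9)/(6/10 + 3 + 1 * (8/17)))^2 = 28900/2424249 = 0.01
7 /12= 0.58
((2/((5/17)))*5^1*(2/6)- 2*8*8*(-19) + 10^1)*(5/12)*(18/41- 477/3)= -19936400/123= -162084.55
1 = 1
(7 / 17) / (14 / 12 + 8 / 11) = 462 / 2125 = 0.22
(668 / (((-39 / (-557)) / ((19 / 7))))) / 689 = 7069444 / 188097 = 37.58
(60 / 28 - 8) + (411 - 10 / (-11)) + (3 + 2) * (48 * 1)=49746 / 77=646.05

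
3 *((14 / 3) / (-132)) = -7 / 66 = -0.11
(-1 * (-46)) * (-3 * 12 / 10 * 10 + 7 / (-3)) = -5290 / 3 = -1763.33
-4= -4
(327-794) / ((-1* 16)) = 467 / 16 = 29.19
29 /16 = 1.81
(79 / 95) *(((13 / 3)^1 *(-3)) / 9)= -1027 / 855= -1.20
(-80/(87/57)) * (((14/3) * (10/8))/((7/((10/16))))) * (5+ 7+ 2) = -33250/87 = -382.18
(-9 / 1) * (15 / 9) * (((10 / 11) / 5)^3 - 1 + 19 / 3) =-106600 / 1331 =-80.09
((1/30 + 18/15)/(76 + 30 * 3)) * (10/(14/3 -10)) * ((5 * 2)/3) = -185/3984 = -0.05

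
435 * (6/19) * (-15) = -39150/19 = -2060.53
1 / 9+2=19 / 9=2.11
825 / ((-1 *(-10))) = 165 / 2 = 82.50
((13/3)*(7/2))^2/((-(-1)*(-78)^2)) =49/1296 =0.04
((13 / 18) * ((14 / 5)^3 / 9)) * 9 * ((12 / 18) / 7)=5096 / 3375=1.51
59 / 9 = 6.56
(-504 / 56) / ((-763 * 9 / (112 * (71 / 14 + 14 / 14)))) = 680 / 763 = 0.89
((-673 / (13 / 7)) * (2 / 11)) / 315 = -1346 / 6435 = -0.21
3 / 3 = 1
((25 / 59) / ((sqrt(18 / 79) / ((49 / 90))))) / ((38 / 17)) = 4165*sqrt(158) / 242136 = 0.22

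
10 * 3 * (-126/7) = -540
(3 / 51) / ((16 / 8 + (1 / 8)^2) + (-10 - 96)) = -64 / 113135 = -0.00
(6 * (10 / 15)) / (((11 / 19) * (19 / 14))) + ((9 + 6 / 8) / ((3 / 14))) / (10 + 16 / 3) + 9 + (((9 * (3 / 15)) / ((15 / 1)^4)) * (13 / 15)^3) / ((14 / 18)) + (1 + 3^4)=7401050270239 / 74714062500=99.06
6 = 6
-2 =-2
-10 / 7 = -1.43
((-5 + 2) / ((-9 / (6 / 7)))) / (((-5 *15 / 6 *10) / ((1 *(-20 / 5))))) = 0.01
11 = 11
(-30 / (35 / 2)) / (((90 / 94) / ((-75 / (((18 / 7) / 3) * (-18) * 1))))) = -235 / 27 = -8.70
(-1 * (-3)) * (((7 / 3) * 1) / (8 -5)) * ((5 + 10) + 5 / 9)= 980 / 27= 36.30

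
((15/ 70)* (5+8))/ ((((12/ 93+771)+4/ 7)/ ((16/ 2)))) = 4836/ 167459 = 0.03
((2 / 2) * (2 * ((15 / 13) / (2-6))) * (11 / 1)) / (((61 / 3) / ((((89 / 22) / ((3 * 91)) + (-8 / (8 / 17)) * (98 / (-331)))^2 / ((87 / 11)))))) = -503551785285125 / 500750278057848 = -1.01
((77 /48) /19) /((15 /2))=77 /6840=0.01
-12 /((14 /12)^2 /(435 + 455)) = -384480 /49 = -7846.53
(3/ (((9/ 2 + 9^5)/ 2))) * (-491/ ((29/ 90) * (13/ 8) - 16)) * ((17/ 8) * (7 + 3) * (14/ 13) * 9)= 1262066400/ 1900984657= 0.66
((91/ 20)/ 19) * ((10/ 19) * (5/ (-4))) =-455/ 2888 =-0.16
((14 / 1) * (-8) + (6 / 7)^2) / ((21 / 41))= -223532 / 1029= -217.23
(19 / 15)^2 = 361 / 225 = 1.60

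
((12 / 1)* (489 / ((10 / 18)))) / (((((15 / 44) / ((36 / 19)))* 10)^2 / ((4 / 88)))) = 167308416 / 1128125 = 148.31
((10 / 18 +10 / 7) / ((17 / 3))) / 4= 125 / 1428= 0.09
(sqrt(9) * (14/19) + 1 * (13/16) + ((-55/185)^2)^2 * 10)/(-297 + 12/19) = -1766862599/168854409456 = -0.01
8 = 8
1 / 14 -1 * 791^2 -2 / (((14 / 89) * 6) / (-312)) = -8750277 / 14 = -625019.79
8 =8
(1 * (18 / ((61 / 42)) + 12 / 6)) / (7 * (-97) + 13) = -439 / 20313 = -0.02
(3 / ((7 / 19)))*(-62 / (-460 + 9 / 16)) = 1.10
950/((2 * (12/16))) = 633.33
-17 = -17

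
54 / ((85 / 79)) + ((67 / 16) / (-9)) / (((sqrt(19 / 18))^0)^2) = 608609 / 12240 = 49.72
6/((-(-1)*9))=2/3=0.67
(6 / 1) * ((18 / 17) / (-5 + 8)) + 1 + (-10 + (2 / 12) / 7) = -4897 / 714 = -6.86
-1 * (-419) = 419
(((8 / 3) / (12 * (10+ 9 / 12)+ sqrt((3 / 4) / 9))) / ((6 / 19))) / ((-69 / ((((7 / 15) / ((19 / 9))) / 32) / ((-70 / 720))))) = 1548 / 22964465-2 * sqrt(3) / 22964465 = 0.00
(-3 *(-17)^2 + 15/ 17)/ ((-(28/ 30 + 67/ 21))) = 1546020/ 7361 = 210.03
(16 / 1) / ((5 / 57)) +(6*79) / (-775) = 140886 / 775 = 181.79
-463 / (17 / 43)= -19909 / 17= -1171.12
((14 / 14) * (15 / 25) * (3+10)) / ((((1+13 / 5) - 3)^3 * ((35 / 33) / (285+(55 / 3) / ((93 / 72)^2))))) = 9684675 / 961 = 10077.71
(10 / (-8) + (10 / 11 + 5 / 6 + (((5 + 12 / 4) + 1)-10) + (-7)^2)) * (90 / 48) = 32005 / 352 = 90.92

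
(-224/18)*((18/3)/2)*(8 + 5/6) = -2968/9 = -329.78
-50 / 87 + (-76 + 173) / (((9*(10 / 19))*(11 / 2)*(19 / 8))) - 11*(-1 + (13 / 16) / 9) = 842153 / 76560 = 11.00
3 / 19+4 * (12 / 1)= 915 / 19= 48.16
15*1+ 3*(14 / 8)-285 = -1059 / 4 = -264.75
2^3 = 8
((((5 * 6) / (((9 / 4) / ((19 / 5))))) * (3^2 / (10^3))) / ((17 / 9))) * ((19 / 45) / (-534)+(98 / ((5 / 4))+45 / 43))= 1559718911 / 81323750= 19.18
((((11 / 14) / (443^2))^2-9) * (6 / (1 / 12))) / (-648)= 67938113881643 / 67938113881764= 1.00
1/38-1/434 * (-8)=369/8246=0.04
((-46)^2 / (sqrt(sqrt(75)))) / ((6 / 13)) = 13754*3^(3 / 4)*sqrt(5) / 45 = 1557.91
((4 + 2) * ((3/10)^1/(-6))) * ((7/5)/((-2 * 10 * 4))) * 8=21/500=0.04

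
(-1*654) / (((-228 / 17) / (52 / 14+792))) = 5160605 / 133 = 38801.54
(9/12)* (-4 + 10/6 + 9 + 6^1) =19/2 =9.50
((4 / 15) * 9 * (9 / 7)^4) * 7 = 78732 / 1715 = 45.91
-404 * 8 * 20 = -64640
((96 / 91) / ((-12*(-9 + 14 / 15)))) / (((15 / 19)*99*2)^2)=722 / 1618782165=0.00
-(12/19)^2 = -144/361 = -0.40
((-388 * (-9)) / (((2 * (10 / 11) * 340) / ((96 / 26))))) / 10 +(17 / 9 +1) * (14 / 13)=1292062 / 248625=5.20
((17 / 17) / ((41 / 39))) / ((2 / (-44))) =-858 / 41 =-20.93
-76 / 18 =-38 / 9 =-4.22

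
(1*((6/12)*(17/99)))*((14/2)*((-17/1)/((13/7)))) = -14161/2574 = -5.50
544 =544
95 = 95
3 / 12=1 / 4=0.25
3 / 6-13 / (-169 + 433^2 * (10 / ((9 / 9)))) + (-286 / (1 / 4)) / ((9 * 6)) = -698021353 / 33744978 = -20.69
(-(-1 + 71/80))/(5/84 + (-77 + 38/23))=-4347/2909140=-0.00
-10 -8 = -18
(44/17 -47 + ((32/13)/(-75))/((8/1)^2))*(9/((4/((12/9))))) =-1472267/11050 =-133.24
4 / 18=2 / 9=0.22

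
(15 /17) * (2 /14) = 15 /119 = 0.13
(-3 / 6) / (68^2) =-1 / 9248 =-0.00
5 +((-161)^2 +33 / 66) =51853 / 2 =25926.50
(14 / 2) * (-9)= -63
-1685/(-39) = 1685/39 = 43.21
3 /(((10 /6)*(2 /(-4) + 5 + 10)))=18 /145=0.12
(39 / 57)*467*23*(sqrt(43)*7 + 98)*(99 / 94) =96765669*sqrt(43) / 1786 + 677359683 / 893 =1113804.19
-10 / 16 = -5 / 8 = -0.62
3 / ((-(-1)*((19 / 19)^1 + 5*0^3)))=3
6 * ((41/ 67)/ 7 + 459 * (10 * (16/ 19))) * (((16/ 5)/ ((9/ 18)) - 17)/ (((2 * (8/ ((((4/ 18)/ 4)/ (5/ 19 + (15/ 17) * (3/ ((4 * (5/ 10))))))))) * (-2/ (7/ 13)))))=31034169239/ 214266000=144.84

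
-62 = -62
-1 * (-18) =18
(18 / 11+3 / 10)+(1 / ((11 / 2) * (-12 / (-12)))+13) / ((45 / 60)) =6439 / 330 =19.51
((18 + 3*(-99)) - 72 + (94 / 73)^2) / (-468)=1861643 / 2493972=0.75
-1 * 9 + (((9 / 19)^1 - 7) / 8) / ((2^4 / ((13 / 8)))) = -44179 / 4864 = -9.08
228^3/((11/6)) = 71114112/11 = 6464919.27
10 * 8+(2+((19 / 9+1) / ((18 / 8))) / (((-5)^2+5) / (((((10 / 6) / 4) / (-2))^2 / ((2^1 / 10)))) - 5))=22127302 / 269811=82.01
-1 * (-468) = 468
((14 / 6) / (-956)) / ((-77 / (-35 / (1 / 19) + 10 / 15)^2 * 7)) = 3972049 / 1987524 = 2.00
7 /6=1.17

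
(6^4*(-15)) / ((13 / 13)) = -19440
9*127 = 1143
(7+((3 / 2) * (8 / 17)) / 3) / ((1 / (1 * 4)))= 492 / 17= 28.94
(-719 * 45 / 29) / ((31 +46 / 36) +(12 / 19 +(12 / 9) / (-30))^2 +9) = -47304627750 / 1764771307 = -26.80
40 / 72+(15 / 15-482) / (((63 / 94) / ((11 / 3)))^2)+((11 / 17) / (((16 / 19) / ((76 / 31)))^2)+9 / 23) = -14390.26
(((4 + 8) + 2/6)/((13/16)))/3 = 5.06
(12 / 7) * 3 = 5.14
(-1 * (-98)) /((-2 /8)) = -392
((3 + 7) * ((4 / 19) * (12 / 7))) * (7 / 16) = 30 / 19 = 1.58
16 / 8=2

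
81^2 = 6561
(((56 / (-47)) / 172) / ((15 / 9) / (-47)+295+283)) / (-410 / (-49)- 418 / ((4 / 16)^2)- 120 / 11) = 11319 / 6318424721099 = 0.00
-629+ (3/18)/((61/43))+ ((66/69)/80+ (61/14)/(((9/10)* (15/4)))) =-6656535481/10606680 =-627.58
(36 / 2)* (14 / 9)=28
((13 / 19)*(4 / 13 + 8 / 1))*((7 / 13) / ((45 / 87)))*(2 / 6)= 2436 / 1235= 1.97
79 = 79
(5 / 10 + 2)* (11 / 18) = 55 / 36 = 1.53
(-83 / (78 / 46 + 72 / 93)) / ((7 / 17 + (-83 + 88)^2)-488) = 1006043 / 13848504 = 0.07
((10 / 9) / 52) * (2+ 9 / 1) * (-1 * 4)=-0.94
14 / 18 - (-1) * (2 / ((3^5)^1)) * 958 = 2105 / 243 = 8.66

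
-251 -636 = -887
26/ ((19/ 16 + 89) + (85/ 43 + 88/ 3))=0.21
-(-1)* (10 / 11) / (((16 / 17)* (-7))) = -85 / 616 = -0.14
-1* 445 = -445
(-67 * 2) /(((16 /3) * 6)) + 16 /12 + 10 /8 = -77 /48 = -1.60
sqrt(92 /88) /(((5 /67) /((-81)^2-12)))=438783 * sqrt(506) /110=89728.90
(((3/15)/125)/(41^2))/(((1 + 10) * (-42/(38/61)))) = -19/14804356875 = -0.00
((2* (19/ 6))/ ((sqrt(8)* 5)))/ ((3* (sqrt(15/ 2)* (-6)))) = -19* sqrt(15)/ 8100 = -0.01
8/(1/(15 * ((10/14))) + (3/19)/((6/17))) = 22800/1541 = 14.80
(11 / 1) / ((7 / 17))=187 / 7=26.71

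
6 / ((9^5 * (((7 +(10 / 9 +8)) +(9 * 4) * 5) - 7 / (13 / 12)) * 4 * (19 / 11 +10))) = 143 / 12520054494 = 0.00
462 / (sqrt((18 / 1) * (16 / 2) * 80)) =77 * sqrt(5) / 40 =4.30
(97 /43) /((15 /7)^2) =4753 /9675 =0.49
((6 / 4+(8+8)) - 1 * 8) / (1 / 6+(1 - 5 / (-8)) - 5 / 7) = 8.82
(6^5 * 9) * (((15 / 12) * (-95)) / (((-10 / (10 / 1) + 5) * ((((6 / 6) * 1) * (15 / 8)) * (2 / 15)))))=-8310600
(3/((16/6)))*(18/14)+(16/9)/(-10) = 3197/2520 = 1.27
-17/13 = -1.31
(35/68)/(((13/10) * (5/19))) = 665/442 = 1.50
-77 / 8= -9.62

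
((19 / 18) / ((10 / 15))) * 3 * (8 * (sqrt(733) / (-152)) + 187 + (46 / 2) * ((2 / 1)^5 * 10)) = 143393 / 4 - sqrt(733) / 4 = 35841.48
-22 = -22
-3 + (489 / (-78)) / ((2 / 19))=-3253 / 52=-62.56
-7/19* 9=-63/19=-3.32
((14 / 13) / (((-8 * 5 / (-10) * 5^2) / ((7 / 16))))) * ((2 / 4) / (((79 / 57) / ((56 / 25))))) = 19551 / 5135000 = 0.00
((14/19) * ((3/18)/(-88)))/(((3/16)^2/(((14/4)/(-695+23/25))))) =2450/12239667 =0.00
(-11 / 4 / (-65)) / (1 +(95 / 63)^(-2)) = 19855 / 675688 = 0.03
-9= -9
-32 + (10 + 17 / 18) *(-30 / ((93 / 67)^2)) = -202.41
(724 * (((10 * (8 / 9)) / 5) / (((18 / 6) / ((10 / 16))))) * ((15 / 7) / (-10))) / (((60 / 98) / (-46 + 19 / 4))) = 69685 / 18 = 3871.39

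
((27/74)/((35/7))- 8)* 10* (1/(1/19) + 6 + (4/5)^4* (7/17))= -784334061/393125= -1995.13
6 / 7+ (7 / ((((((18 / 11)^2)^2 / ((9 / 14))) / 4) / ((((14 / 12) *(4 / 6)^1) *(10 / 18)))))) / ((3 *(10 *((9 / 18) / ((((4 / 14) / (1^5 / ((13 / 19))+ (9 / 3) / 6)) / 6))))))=651816115 / 758897748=0.86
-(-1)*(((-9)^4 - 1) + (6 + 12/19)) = 124766/19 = 6566.63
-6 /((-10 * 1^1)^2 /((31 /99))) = -31 /1650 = -0.02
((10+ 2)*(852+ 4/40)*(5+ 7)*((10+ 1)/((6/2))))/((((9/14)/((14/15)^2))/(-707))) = -431025516.68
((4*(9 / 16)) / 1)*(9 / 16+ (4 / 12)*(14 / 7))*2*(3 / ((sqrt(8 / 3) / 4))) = 531*sqrt(6) / 32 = 40.65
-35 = -35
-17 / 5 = -3.40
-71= -71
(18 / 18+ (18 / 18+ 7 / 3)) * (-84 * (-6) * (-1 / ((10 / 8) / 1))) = -8736 / 5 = -1747.20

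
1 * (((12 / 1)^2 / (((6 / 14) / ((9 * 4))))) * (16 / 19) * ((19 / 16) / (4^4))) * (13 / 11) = 2457 / 44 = 55.84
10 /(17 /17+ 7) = 5 /4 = 1.25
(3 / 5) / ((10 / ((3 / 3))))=3 / 50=0.06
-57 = -57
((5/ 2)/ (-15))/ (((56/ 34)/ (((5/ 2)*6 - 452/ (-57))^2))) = -29040233/ 545832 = -53.20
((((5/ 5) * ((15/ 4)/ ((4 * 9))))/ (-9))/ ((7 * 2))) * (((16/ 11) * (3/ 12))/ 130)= -0.00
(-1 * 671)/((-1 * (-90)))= -671/90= -7.46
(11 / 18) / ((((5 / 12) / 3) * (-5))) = -22 / 25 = -0.88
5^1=5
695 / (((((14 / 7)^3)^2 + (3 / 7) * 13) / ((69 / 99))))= 111895 / 16071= 6.96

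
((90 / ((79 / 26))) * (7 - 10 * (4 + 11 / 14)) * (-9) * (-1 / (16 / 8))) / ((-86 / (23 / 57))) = 25.55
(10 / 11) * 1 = 10 / 11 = 0.91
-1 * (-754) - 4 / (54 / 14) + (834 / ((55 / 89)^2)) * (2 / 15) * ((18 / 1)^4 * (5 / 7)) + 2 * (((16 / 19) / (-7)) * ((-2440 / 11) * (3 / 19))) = 4506412429679222 / 206392725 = 21834163.15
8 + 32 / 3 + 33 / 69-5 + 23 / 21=7361 / 483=15.24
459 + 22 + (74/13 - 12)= 474.69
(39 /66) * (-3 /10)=-39 /220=-0.18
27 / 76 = 0.36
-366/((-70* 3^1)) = 61/35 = 1.74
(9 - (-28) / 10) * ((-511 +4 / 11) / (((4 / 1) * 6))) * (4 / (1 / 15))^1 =-331403 / 22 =-15063.77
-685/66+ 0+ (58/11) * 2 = 1/6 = 0.17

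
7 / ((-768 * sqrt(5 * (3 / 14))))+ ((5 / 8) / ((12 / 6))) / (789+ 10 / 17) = 85 / 214768 - 7 * sqrt(210) / 11520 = -0.01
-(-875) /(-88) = -875 /88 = -9.94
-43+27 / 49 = -2080 / 49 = -42.45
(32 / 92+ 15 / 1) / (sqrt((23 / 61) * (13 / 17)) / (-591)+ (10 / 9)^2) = 152086167 * sqrt(310063) / 9256329576667+ 115072336926900 / 9256329576667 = 12.44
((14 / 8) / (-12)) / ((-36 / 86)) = 0.35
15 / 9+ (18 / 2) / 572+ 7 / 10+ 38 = 346481 / 8580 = 40.38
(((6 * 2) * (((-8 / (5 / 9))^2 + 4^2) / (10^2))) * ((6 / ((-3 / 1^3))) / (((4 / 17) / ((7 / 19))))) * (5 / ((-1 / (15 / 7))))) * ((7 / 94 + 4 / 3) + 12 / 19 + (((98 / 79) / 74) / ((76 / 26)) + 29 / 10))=27569795437668 / 6199317625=4447.23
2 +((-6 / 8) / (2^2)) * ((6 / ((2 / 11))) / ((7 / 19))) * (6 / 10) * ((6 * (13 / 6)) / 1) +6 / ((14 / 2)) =-71759 / 560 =-128.14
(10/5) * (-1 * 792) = -1584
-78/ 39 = -2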